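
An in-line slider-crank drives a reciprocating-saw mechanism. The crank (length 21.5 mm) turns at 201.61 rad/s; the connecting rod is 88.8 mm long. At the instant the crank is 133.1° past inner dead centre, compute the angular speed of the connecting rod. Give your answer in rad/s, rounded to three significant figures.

ω = 201.6 rad/s
The rod makes angle φ with the slider axis where L sinφ = r sinθ; differentiating, L cosφ·φ̇ = r ω cosθ.
L cosφ = √(L² − r² sin²θ) = 0.087401 m.
|ω_rod| = r ω |cosθ| / √(L² − r² sin²θ) = 0.0215·201.6·0.68327/0.087401 = 33.887 rad/s.

33.9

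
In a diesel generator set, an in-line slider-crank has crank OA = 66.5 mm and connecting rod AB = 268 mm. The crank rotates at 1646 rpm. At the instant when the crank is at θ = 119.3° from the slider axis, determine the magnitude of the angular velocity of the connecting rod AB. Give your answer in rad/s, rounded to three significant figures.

21.4

ω = 172.4 rad/s (converted from 1646 rpm).
The rod makes angle φ with the slider axis where L sinφ = r sinθ; differentiating, L cosφ·φ̇ = r ω cosθ.
L cosφ = √(L² − r² sin²θ) = 0.26165 m.
|ω_rod| = r ω |cosθ| / √(L² − r² sin²θ) = 0.0665·172.4·0.48938/0.26165 = 21.439 rad/s.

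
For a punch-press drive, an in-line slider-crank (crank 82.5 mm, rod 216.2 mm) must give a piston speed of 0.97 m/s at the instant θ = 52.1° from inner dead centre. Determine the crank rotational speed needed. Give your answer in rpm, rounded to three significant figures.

For an in-line slider-crank, |v_piston| = rω|sinθ|·[1 + r cosθ/√(L² − r² sin²θ)].
With r = 0.0825 m, L = 0.2162 m, θ = 52.1°: the bracketed kinematic factor |dx/dθ| = 0.081102 m.
ω = v/|dx/dθ| = 0.97/0.081102 = 11.96 rad/s.
N = 60ω/(2π) = 114.21 rpm.

114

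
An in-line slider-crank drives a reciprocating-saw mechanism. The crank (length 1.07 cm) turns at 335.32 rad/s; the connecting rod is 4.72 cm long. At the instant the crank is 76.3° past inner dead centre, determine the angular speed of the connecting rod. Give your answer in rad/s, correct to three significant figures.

ω = 335.3 rad/s
The rod makes angle φ with the slider axis where L sinφ = r sinθ; differentiating, L cosφ·φ̇ = r ω cosθ.
L cosφ = √(L² − r² sin²θ) = 0.046041 m.
|ω_rod| = r ω |cosθ| / √(L² − r² sin²θ) = 0.0107·335.3·0.23684/0.046041 = 18.457 rad/s.

18.5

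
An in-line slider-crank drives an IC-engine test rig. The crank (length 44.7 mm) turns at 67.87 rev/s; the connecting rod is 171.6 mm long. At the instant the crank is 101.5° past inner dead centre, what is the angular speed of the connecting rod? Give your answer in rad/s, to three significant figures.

22.9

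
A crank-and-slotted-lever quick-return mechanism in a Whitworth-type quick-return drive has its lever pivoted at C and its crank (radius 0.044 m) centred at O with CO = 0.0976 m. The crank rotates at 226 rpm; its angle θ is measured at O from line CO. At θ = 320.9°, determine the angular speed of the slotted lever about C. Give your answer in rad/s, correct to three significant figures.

6.88

ω = 23.67 rad/s (from 226 rpm).
Crank pin A relative to C: A = (d + r cosθ, r sinθ); lever angle φ = atan2(r sinθ, d + r cosθ).
Differentiating tanφ: φ̇ = rω(d cosθ + r)/(d² + r² + 2dr cosθ).
d² + r² + 2dr cosθ = |CA|² = 0.0181271 m²;  d cosθ + r = +0.11974 m.
|ω_lever| = |0.044·23.67·+0.11974| / 0.0181271 = 6.8787 rad/s.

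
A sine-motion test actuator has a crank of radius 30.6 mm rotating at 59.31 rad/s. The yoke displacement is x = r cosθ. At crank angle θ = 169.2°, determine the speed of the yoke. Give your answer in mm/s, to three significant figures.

340

ω = 59.31 rad/s
x = r cosθ ⇒ ẋ = −rω sinθ.
|v| = rω|sinθ| = 0.0306·59.31·|sin 169.2°| = 0.34008 m/s = 340.08 mm/s.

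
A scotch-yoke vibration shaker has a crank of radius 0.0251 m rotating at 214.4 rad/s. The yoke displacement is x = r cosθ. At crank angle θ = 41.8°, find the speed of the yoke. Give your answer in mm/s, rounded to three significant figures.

3590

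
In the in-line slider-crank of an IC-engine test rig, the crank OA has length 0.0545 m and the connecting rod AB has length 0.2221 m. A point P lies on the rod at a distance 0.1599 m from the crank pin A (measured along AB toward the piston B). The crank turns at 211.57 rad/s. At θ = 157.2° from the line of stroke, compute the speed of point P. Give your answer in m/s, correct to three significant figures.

ω = 211.6 rad/s.  Crank-pin speed |V_A| = rω = 11.531 m/s, perpendicular to OA.
Rod angle: sinφ = −(r/L) sinθ ⇒ φ = -5.457°; ω_rod = −rω cosθ/√(L²−r²sin²θ) = +48.077 rad/s.
V_P = V_A + ω_rod × AP, with AP = 0.1599 m along the rod.
Components: V_Px = −rω sinθ − a·ω_rod·sinφ = -3.7373 m/s;  V_Py = rω cosθ + a·ω_rod·cosφ = -2.9769 m/s.
|V_P| = √(V_Px² + V_Py²) = 4.778 m/s.

4.78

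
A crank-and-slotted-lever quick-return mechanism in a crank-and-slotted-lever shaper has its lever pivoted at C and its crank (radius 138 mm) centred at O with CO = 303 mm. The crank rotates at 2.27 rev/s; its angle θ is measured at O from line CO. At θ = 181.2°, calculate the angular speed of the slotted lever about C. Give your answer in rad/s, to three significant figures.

11.9

ω = 14.26 rad/s (from 2.27 rev/s).
Crank pin A relative to C: A = (d + r cosθ, r sinθ); lever angle φ = atan2(r sinθ, d + r cosθ).
Differentiating tanφ: φ̇ = rω(d cosθ + r)/(d² + r² + 2dr cosθ).
d² + r² + 2dr cosθ = |CA|² = 0.0272433 m²;  d cosθ + r = -0.16493 m.
|ω_lever| = |0.138·14.26·-0.16493| / 0.0272433 = 11.916 rad/s.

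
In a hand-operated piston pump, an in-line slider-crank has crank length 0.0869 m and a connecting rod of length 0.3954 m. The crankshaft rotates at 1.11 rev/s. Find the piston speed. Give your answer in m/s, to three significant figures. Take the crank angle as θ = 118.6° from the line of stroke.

0.475

ω = 2π·1.11 = 6.974 rad/s
For an in-line slider-crank, x = r cosθ + √(L² − r² sin²θ), so v = −rω sinθ·[1 + r cosθ/√(L² − r² sin²θ)].
With r = 0.0869 m, L = 0.3954 m, θ = 118.6°: √(L² − r² sin²θ) = 0.38797 m.
v = −0.0869·6.974·0.87798·[1 + 0.0869·-0.47869/0.38797] = -0.47506 m/s.
|v| = 0.47506 m/s.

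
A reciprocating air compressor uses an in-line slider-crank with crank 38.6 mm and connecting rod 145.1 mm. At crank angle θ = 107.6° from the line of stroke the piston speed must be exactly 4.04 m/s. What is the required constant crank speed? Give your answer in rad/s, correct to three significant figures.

120

For an in-line slider-crank, |v_piston| = rω|sinθ|·[1 + r cosθ/√(L² − r² sin²θ)].
With r = 0.0386 m, L = 0.1451 m, θ = 107.6°: the bracketed kinematic factor |dx/dθ| = 0.033734 m.
ω = v/|dx/dθ| = 4.04/0.033734 = 119.76 rad/s.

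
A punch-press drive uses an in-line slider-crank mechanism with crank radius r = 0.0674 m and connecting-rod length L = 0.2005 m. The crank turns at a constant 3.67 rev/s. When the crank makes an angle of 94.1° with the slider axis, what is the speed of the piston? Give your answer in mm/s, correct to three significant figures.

1510

ω = 2π·3.67 = 23.06 rad/s
For an in-line slider-crank, x = r cosθ + √(L² − r² sin²θ), so v = −rω sinθ·[1 + r cosθ/√(L² − r² sin²θ)].
With r = 0.0674 m, L = 0.2005 m, θ = 94.1°: √(L² − r² sin²θ) = 0.18889 m.
v = −0.0674·23.06·0.99744·[1 + 0.0674·-0.07150/0.18889] = -1.5107 m/s.
|v| = 1.5107 m/s = 1510.7 mm/s.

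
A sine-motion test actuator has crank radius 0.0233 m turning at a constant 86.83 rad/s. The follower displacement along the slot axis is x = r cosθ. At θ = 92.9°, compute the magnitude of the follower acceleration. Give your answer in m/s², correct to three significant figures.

8.89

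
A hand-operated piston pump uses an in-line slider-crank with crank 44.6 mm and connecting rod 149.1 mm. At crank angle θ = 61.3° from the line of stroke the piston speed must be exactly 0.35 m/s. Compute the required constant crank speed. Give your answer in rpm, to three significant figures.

74.4

For an in-line slider-crank, |v_piston| = rω|sinθ|·[1 + r cosθ/√(L² − r² sin²θ)].
With r = 0.0446 m, L = 0.1491 m, θ = 61.3°: the bracketed kinematic factor |dx/dθ| = 0.044944 m.
ω = v/|dx/dθ| = 0.35/0.044944 = 7.7874 rad/s.
N = 60ω/(2π) = 74.364 rpm.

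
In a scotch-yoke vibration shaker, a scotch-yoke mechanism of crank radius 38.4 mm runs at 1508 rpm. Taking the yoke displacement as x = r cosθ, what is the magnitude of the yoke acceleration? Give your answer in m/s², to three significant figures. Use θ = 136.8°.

ω = 157.9 rad/s (from 1508 rpm).
x = r cosθ ⇒ ẍ = −rω² cosθ (ω constant).
|a| = rω²|cosθ| = 0.0384·(157.9)²·|cos 136.8°| = 698.07 m/s².

698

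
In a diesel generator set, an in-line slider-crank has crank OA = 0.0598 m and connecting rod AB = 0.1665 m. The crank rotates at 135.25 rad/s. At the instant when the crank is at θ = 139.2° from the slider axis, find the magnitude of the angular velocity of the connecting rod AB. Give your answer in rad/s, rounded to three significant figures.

37.8

ω = 135.2 rad/s
The rod makes angle φ with the slider axis where L sinφ = r sinθ; differentiating, L cosφ·φ̇ = r ω cosθ.
L cosφ = √(L² − r² sin²θ) = 0.16185 m.
|ω_rod| = r ω |cosθ| / √(L² − r² sin²θ) = 0.0598·135.2·0.75700/0.16185 = 37.828 rad/s.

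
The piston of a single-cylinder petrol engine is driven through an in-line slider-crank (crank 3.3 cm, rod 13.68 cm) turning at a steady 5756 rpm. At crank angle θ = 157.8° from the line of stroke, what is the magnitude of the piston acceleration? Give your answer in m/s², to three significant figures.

ω = 2π·5756/60 = 602.8 rad/s
x(θ) = r cosθ + √(L² − r² sin²θ); with ω constant, a = ω²·d²x/dθ².
d²x/dθ² = −r cosθ − r²(cos2θ)/√u − r⁴ sin²2θ/(4u^{3/2}),  u = L² − r² sin²θ = 0.0185588 m².
Substituting r = 0.033 m, L = 0.1368 m, θ = 157.8°: d²x/dθ² = +0.024785 m.
a = ω²·d²x/dθ² = (602.8)²·(+0.024785) = +9005.1 m/s²;  |a| = 9005.1 m/s².

9010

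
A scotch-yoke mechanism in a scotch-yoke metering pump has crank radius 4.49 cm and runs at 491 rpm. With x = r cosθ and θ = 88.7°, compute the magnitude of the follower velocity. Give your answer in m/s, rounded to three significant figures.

2.31

ω = 51.42 rad/s (from 491 rpm).
x = r cosθ ⇒ ẋ = −rω sinθ.
|v| = rω|sinθ| = 0.0449·51.42·|sin 88.7°| = 2.308 m/s.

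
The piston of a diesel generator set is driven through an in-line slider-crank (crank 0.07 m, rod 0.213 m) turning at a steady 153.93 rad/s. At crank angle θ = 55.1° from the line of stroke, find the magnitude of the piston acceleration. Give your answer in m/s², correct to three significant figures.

768

ω = 153.9 rad/s
x(θ) = r cosθ + √(L² − r² sin²θ); with ω constant, a = ω²·d²x/dθ².
d²x/dθ² = −r cosθ − r²(cos2θ)/√u − r⁴ sin²2θ/(4u^{3/2}),  u = L² − r² sin²θ = 0.042073 m².
Substituting r = 0.07 m, L = 0.213 m, θ = 55.1°: d²x/dθ² = -0.032414 m.
a = ω²·d²x/dθ² = (153.9)²·(-0.032414) = -768.03 m/s²;  |a| = 768.03 m/s².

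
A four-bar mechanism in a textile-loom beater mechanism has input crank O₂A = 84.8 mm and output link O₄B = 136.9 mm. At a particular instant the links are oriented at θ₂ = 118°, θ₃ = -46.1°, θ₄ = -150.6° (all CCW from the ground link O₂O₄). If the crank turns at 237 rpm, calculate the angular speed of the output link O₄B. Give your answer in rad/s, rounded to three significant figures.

4.35

ω₂ = 24.82 rad/s (from 237 rpm).
Differentiating the loop-closure r₂e^{iθ₂}+r₃e^{iθ₃}=r₁+r₄e^{iθ₄} gives r₂ω₂e^{iθ₂}+r₃ω₃e^{iθ₃}=r₄ω₄e^{iθ₄}.
Eliminating the other unknown: ω₄ = r₂ω₂ sin(θ₂−θ₃) / [r₄ sin(θ₄−θ₃)].
Numerator sine = +0.27396; denominator sine = -0.96815.
Result = 0.0848·24.82·(+0.27396) / (0.1369·(-0.96815)) = -4.3502 rad/s; magnitude 4.3502 rad/s.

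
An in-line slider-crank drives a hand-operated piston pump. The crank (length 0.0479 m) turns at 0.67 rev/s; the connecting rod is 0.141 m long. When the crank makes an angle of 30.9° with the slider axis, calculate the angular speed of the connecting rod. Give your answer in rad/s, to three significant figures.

ω = 4.21 rad/s (converted from 0.67 rev/s).
The rod makes angle φ with the slider axis where L sinφ = r sinθ; differentiating, L cosφ·φ̇ = r ω cosθ.
L cosφ = √(L² − r² sin²θ) = 0.13884 m.
|ω_rod| = r ω |cosθ| / √(L² − r² sin²θ) = 0.0479·4.21·0.85806/0.13884 = 1.2462 rad/s.

1.25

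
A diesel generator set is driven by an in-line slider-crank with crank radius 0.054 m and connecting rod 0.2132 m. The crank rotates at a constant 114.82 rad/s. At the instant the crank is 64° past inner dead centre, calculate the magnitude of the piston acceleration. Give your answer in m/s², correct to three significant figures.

200

ω = 114.8 rad/s
x(θ) = r cosθ + √(L² − r² sin²θ); with ω constant, a = ω²·d²x/dθ².
d²x/dθ² = −r cosθ − r²(cos2θ)/√u − r⁴ sin²2θ/(4u^{3/2}),  u = L² − r² sin²θ = 0.0430986 m².
Substituting r = 0.054 m, L = 0.2132 m, θ = 64°: d²x/dθ² = -0.015172 m.
a = ω²·d²x/dθ² = (114.8)²·(-0.015172) = -200.02 m/s²;  |a| = 200.02 m/s².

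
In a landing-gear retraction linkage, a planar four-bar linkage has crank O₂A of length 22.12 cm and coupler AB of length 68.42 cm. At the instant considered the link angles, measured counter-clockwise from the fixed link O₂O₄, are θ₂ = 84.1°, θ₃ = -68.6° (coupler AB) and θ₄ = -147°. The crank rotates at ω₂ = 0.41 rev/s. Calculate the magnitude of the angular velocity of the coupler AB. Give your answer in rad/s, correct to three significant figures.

0.662

ω₂ = 2.576 rad/s (from 0.41 rev/s).
Differentiating the loop-closure r₂e^{iθ₂}+r₃e^{iθ₃}=r₁+r₄e^{iθ₄} gives r₂ω₂e^{iθ₂}+r₃ω₃e^{iθ₃}=r₄ω₄e^{iθ₄}.
Eliminating the other unknown: ω₃ = r₂ω₂ sin(θ₄−θ₂) / [r₃ sin(θ₃−θ₄)].
Numerator sine = +0.77824; denominator sine = +0.97958.
Result = 0.2212·2.576·(+0.77824) / (0.6842·(+0.97958)) = +0.66167 rad/s; magnitude 0.66167 rad/s.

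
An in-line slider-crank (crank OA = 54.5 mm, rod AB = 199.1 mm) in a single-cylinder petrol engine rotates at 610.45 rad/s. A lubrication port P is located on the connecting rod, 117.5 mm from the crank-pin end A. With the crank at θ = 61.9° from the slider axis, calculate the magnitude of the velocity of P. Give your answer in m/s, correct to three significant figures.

ω = 610.5 rad/s.  Crank-pin speed |V_A| = rω = 33.27 m/s, perpendicular to OA.
Rod angle: sinφ = −(r/L) sinθ ⇒ φ = -13.973°; ω_rod = −rω cosθ/√(L²−r²sin²θ) = -81.106 rad/s.
V_P = V_A + ω_rod × AP, with AP = 0.1175 m along the rod.
Components: V_Px = −rω sinθ − a·ω_rod·sinφ = -31.649 m/s;  V_Py = rω cosθ + a·ω_rod·cosφ = +6.4224 m/s.
|V_P| = √(V_Px² + V_Py²) = 32.294 m/s.

32.3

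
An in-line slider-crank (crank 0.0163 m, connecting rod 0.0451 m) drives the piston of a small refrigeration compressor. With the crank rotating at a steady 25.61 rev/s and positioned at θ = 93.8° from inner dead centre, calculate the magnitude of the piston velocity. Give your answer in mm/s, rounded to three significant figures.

2550

ω = 2π·25.6 = 160.9 rad/s
For an in-line slider-crank, x = r cosθ + √(L² − r² sin²θ), so v = −rω sinθ·[1 + r cosθ/√(L² − r² sin²θ)].
With r = 0.0163 m, L = 0.0451 m, θ = 93.8°: √(L² − r² sin²θ) = 0.042065 m.
v = −0.0163·160.9·0.99780·[1 + 0.0163·-0.06627/0.042065] = -2.5499 m/s.
|v| = 2.5499 m/s = 2549.9 mm/s.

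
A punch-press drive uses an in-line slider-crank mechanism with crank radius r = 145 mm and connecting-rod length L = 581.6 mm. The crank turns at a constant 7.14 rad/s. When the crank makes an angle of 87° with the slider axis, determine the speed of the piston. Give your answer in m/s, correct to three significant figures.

1.05

ω = 7.14 rad/s
For an in-line slider-crank, x = r cosθ + √(L² − r² sin²θ), so v = −rω sinθ·[1 + r cosθ/√(L² − r² sin²θ)].
With r = 0.145 m, L = 0.5816 m, θ = 87°: √(L² − r² sin²θ) = 0.56329 m.
v = −0.145·7.14·0.99863·[1 + 0.145·0.05234/0.56329] = -1.0478 m/s.
|v| = 1.0478 m/s.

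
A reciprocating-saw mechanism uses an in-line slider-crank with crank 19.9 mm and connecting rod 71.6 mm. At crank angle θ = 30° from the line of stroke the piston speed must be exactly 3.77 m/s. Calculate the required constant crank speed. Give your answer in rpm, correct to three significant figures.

2910

For an in-line slider-crank, |v_piston| = rω|sinθ|·[1 + r cosθ/√(L² − r² sin²θ)].
With r = 0.0199 m, L = 0.0716 m, θ = 30°: the bracketed kinematic factor |dx/dθ| = 0.012368 m.
ω = v/|dx/dθ| = 3.77/0.012368 = 304.81 rad/s.
N = 60ω/(2π) = 2910.7 rpm.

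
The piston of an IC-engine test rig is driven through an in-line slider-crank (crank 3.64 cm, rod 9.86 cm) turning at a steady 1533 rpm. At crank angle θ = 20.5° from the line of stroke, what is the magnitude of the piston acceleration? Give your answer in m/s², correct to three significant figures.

ω = 2π·1533/60 = 160.5 rad/s
x(θ) = r cosθ + √(L² − r² sin²θ); with ω constant, a = ω²·d²x/dθ².
d²x/dθ² = −r cosθ − r²(cos2θ)/√u − r⁴ sin²2θ/(4u^{3/2}),  u = L² − r² sin²θ = 0.00955946 m².
Substituting r = 0.0364 m, L = 0.0986 m, θ = 20.5°: d²x/dθ² = -0.044524 m.
a = ω²·d²x/dθ² = (160.5)²·(-0.044524) = -1147.5 m/s²;  |a| = 1147.5 m/s².

1150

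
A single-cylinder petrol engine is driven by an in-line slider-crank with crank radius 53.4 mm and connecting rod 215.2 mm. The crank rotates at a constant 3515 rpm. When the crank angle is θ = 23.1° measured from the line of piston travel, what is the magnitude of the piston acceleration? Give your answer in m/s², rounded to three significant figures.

7920

ω = 2π·3515/60 = 368.1 rad/s
x(θ) = r cosθ + √(L² − r² sin²θ); with ω constant, a = ω²·d²x/dθ².
d²x/dθ² = −r cosθ − r²(cos2θ)/√u − r⁴ sin²2θ/(4u^{3/2}),  u = L² − r² sin²θ = 0.0458721 m².
Substituting r = 0.0534 m, L = 0.2152 m, θ = 23.1°: d²x/dθ² = -0.058441 m.
a = ω²·d²x/dθ² = (368.1)²·(-0.058441) = -7918.2 m/s²;  |a| = 7918.2 m/s².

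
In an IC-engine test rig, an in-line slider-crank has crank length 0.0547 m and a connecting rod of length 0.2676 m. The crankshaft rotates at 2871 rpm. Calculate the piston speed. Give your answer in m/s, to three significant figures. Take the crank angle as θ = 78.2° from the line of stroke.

16.8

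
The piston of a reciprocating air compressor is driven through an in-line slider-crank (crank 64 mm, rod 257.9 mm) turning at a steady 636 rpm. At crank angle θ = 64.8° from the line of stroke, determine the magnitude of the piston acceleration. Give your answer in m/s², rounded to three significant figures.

75.5

ω = 2π·636/60 = 66.6 rad/s
x(θ) = r cosθ + √(L² − r² sin²θ); with ω constant, a = ω²·d²x/dθ².
d²x/dθ² = −r cosθ − r²(cos2θ)/√u − r⁴ sin²2θ/(4u^{3/2}),  u = L² − r² sin²θ = 0.063159 m².
Substituting r = 0.064 m, L = 0.2579 m, θ = 64.8°: d²x/dθ² = -0.017018 m.
a = ω²·d²x/dθ² = (66.6)²·(-0.017018) = -75.488 m/s²;  |a| = 75.488 m/s².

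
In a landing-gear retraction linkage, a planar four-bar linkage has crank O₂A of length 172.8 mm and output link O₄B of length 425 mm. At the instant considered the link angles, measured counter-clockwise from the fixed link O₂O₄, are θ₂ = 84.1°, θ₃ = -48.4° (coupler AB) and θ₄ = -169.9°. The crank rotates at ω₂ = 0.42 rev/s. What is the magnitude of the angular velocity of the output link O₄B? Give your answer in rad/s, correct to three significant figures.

0.928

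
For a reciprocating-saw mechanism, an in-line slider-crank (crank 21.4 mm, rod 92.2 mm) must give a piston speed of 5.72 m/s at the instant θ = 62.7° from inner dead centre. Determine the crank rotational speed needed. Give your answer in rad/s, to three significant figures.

For an in-line slider-crank, |v_piston| = rω|sinθ|·[1 + r cosθ/√(L² − r² sin²θ)].
With r = 0.0214 m, L = 0.0922 m, θ = 62.7°: the bracketed kinematic factor |dx/dθ| = 0.021085 m.
ω = v/|dx/dθ| = 5.72/0.021085 = 271.28 rad/s.

271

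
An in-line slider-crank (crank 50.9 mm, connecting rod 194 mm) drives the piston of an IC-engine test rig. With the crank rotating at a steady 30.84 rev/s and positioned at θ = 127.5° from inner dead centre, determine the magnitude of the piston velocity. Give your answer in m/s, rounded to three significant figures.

6.55

ω = 2π·30.8 = 193.8 rad/s
For an in-line slider-crank, x = r cosθ + √(L² − r² sin²θ), so v = −rω sinθ·[1 + r cosθ/√(L² − r² sin²θ)].
With r = 0.0509 m, L = 0.194 m, θ = 127.5°: √(L² − r² sin²θ) = 0.18975 m.
v = −0.0509·193.8·0.79335·[1 + 0.0509·-0.60876/0.18975] = -6.5471 m/s.
|v| = 6.5471 m/s.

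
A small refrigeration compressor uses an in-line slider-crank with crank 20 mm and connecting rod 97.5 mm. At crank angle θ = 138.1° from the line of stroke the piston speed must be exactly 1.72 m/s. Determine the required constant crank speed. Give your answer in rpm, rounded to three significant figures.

For an in-line slider-crank, |v_piston| = rω|sinθ|·[1 + r cosθ/√(L² − r² sin²θ)].
With r = 0.02 m, L = 0.0975 m, θ = 138.1°: the bracketed kinematic factor |dx/dθ| = 0.011298 m.
ω = v/|dx/dθ| = 1.72/0.011298 = 152.24 rad/s.
N = 60ω/(2π) = 1453.8 rpm.

1450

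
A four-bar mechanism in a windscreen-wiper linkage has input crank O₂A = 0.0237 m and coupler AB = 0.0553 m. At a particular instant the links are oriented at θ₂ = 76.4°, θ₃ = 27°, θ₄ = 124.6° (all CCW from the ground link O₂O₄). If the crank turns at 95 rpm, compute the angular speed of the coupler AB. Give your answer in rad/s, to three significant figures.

3.21

ω₂ = 9.948 rad/s (from 95 rpm).
Differentiating the loop-closure r₂e^{iθ₂}+r₃e^{iθ₃}=r₁+r₄e^{iθ₄} gives r₂ω₂e^{iθ₂}+r₃ω₃e^{iθ₃}=r₄ω₄e^{iθ₄}.
Eliminating the other unknown: ω₃ = r₂ω₂ sin(θ₄−θ₂) / [r₃ sin(θ₃−θ₄)].
Numerator sine = +0.74548; denominator sine = -0.99122.
Result = 0.0237·9.948·(+0.74548) / (0.0553·(-0.99122)) = -3.2066 rad/s; magnitude 3.2066 rad/s.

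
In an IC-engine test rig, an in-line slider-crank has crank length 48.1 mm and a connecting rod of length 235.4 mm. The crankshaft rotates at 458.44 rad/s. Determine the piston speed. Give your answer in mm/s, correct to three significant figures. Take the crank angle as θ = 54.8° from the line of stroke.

ω = 458.4 rad/s
For an in-line slider-crank, x = r cosθ + √(L² − r² sin²θ), so v = −rω sinθ·[1 + r cosθ/√(L² − r² sin²θ)].
With r = 0.0481 m, L = 0.2354 m, θ = 54.8°: √(L² − r² sin²θ) = 0.2321 m.
v = −0.0481·458.4·0.81714·[1 + 0.0481·0.57643/0.2321] = -20.171 m/s.
|v| = 20.171 m/s = 20171 mm/s.

20200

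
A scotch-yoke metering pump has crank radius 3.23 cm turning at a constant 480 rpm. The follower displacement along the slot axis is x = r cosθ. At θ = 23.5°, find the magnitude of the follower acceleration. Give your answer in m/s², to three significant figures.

ω = 50.27 rad/s (from 480 rpm).
x = r cosθ ⇒ ẍ = −rω² cosθ (ω constant).
|a| = rω²|cosθ| = 0.0323·(50.27)²·|cos 23.5°| = 74.841 m/s².

74.8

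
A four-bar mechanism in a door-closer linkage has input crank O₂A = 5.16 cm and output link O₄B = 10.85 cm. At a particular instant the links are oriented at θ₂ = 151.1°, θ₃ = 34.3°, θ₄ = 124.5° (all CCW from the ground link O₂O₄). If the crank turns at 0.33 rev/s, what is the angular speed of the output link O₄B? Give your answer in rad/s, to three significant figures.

0.880

ω₂ = 2.073 rad/s (from 0.33 rev/s).
Differentiating the loop-closure r₂e^{iθ₂}+r₃e^{iθ₃}=r₁+r₄e^{iθ₄} gives r₂ω₂e^{iθ₂}+r₃ω₃e^{iθ₃}=r₄ω₄e^{iθ₄}.
Eliminating the other unknown: ω₄ = r₂ω₂ sin(θ₂−θ₃) / [r₄ sin(θ₄−θ₃)].
Numerator sine = +0.89259; denominator sine = +0.99999.
Result = 0.0516·2.073·(+0.89259) / (0.1085·(+0.99999)) = +0.88017 rad/s; magnitude 0.88017 rad/s.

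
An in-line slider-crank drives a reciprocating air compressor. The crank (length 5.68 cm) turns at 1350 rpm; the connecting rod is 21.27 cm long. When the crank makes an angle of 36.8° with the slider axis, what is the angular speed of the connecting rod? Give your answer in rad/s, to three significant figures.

30.6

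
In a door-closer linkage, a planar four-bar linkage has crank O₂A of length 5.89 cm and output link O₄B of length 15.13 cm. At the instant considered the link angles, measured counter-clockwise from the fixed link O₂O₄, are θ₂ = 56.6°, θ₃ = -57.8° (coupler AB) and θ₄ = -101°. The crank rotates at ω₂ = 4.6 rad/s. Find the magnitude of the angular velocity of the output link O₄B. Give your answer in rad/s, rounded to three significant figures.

2.38

ω₂ = 4.6 rad/s
Differentiating the loop-closure r₂e^{iθ₂}+r₃e^{iθ₃}=r₁+r₄e^{iθ₄} gives r₂ω₂e^{iθ₂}+r₃ω₃e^{iθ₃}=r₄ω₄e^{iθ₄}.
Eliminating the other unknown: ω₄ = r₂ω₂ sin(θ₂−θ₃) / [r₄ sin(θ₄−θ₃)].
Numerator sine = +0.91068; denominator sine = -0.68455.
Result = 0.0589·4.6·(+0.91068) / (0.1513·(-0.68455)) = -2.3823 rad/s; magnitude 2.3823 rad/s.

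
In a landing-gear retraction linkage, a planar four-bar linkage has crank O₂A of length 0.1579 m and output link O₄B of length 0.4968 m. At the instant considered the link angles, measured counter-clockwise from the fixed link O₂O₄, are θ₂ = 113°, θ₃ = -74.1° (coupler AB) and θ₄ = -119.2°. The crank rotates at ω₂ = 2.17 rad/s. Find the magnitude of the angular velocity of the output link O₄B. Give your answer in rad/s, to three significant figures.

0.120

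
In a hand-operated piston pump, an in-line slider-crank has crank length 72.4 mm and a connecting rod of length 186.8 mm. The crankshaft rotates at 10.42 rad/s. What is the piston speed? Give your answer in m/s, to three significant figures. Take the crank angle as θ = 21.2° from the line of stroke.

ω = 10.42 rad/s
For an in-line slider-crank, x = r cosθ + √(L² − r² sin²θ), so v = −rω sinθ·[1 + r cosθ/√(L² − r² sin²θ)].
With r = 0.0724 m, L = 0.1868 m, θ = 21.2°: √(L² − r² sin²θ) = 0.18496 m.
v = −0.0724·10.42·0.36162·[1 + 0.0724·0.93232/0.18496] = -0.37238 m/s.
|v| = 0.37238 m/s.

0.372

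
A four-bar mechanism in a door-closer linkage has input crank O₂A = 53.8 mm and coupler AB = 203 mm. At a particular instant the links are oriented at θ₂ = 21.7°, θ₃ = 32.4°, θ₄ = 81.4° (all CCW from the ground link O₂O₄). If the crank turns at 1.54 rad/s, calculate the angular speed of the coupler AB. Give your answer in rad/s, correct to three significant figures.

ω₂ = 1.54 rad/s
Differentiating the loop-closure r₂e^{iθ₂}+r₃e^{iθ₃}=r₁+r₄e^{iθ₄} gives r₂ω₂e^{iθ₂}+r₃ω₃e^{iθ₃}=r₄ω₄e^{iθ₄}.
Eliminating the other unknown: ω₃ = r₂ω₂ sin(θ₄−θ₂) / [r₃ sin(θ₃−θ₄)].
Numerator sine = +0.86340; denominator sine = -0.75471.
Result = 0.0538·1.54·(+0.86340) / (0.203·(-0.75471)) = -0.46691 rad/s; magnitude 0.46691 rad/s.

0.467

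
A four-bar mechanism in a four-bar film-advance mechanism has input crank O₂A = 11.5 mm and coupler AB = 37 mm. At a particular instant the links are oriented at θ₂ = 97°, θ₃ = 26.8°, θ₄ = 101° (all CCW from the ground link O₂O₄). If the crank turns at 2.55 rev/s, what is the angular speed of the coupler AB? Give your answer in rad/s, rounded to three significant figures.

0.361

ω₂ = 16.02 rad/s (from 2.55 rev/s).
Differentiating the loop-closure r₂e^{iθ₂}+r₃e^{iθ₃}=r₁+r₄e^{iθ₄} gives r₂ω₂e^{iθ₂}+r₃ω₃e^{iθ₃}=r₄ω₄e^{iθ₄}.
Eliminating the other unknown: ω₃ = r₂ω₂ sin(θ₄−θ₂) / [r₃ sin(θ₃−θ₄)].
Numerator sine = +0.06976; denominator sine = -0.96222.
Result = 0.0115·16.02·(+0.06976) / (0.037·(-0.96222)) = -0.36102 rad/s; magnitude 0.36102 rad/s.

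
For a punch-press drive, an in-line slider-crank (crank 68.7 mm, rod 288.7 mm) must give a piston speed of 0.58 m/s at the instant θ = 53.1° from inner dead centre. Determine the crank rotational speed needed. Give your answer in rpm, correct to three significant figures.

88.0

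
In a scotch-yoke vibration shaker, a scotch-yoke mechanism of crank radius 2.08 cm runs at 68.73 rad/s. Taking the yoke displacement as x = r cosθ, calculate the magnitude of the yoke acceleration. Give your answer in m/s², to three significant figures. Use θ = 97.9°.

ω = 68.73 rad/s
x = r cosθ ⇒ ẍ = −rω² cosθ (ω constant).
|a| = rω²|cosθ| = 0.0208·(68.73)²·|cos 97.9°| = 13.505 m/s².

13.5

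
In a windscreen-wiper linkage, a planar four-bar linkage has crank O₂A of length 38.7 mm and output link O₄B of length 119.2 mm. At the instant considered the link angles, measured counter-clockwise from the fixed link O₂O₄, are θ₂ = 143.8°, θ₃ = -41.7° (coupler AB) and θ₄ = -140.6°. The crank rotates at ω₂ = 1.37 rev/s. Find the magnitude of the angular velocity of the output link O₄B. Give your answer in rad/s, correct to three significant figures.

0.271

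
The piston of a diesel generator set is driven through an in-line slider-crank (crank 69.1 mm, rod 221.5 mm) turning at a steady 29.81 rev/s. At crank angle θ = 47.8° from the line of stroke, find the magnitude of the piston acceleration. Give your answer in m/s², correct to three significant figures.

1570

ω = 2π·29.8 = 187.3 rad/s
x(θ) = r cosθ + √(L² − r² sin²θ); with ω constant, a = ω²·d²x/dθ².
d²x/dθ² = −r cosθ − r²(cos2θ)/√u − r⁴ sin²2θ/(4u^{3/2}),  u = L² − r² sin²θ = 0.0464419 m².
Substituting r = 0.0691 m, L = 0.2215 m, θ = 47.8°: d²x/dθ² = -0.044818 m.
a = ω²·d²x/dθ² = (187.3)²·(-0.044818) = -1572.3 m/s²;  |a| = 1572.3 m/s².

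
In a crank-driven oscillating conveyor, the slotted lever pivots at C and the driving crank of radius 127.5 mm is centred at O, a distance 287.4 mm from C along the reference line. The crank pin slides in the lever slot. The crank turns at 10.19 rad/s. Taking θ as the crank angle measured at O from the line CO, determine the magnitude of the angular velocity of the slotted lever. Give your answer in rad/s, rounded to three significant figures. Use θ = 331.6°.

ω = 10.19 rad/s
Crank pin A relative to C: A = (d + r cosθ, r sinθ); lever angle φ = atan2(r sinθ, d + r cosθ).
Differentiating tanφ: φ̇ = rω(d cosθ + r)/(d² + r² + 2dr cosθ).
d² + r² + 2dr cosθ = |CA|² = 0.163322 m²;  d cosθ + r = +0.38031 m.
|ω_lever| = |0.1275·10.19·+0.38031| / 0.163322 = 3.0254 rad/s.

3.03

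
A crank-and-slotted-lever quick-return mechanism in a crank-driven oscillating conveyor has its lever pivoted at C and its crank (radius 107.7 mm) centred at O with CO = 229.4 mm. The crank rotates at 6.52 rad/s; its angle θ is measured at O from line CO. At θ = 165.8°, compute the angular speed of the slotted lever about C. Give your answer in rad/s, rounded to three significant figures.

4.93

ω = 6.52 rad/s
Crank pin A relative to C: A = (d + r cosθ, r sinθ); lever angle φ = atan2(r sinθ, d + r cosθ).
Differentiating tanφ: φ̇ = rω(d cosθ + r)/(d² + r² + 2dr cosθ).
d² + r² + 2dr cosθ = |CA|² = 0.0163207 m²;  d cosθ + r = -0.11469 m.
|ω_lever| = |0.1077·6.52·-0.11469| / 0.0163207 = 4.9346 rad/s.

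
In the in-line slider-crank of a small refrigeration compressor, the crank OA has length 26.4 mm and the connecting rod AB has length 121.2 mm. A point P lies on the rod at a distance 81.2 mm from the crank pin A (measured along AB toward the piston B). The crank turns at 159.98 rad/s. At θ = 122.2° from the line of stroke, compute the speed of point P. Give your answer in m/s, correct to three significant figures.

3.37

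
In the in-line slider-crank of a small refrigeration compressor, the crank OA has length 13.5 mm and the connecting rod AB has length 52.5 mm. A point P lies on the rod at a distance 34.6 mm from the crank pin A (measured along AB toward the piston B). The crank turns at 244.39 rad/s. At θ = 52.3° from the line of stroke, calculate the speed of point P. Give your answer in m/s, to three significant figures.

ω = 244.4 rad/s.  Crank-pin speed |V_A| = rω = 3.2993 m/s, perpendicular to OA.
Rod angle: sinφ = −(r/L) sinθ ⇒ φ = -11.739°; ω_rod = −rω cosθ/√(L²−r²sin²θ) = -39.251 rad/s.
V_P = V_A + ω_rod × AP, with AP = 0.0346 m along the rod.
Components: V_Px = −rω sinθ − a·ω_rod·sinφ = -2.8868 m/s;  V_Py = rω cosθ + a·ω_rod·cosφ = +0.6879 m/s.
|V_P| = √(V_Px² + V_Py²) = 2.9676 m/s.

2.97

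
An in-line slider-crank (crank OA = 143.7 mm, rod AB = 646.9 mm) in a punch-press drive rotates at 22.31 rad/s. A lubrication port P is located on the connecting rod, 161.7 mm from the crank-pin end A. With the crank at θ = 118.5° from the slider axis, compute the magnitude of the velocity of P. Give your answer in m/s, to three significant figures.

2.97

ω = 22.31 rad/s.  Crank-pin speed |V_A| = rω = 3.2059 m/s, perpendicular to OA.
Rod angle: sinφ = −(r/L) sinθ ⇒ φ = -11.257°; ω_rod = −rω cosθ/√(L²−r²sin²θ) = +2.4111 rad/s.
V_P = V_A + ω_rod × AP, with AP = 0.1617 m along the rod.
Components: V_Px = −rω sinθ − a·ω_rod·sinφ = -2.7413 m/s;  V_Py = rω cosθ + a·ω_rod·cosφ = -1.1474 m/s.
|V_P| = √(V_Px² + V_Py²) = 2.9718 m/s.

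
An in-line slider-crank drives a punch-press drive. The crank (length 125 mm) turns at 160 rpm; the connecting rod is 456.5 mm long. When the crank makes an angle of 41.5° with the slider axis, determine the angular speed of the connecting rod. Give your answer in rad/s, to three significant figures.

ω = 16.76 rad/s (converted from 160 rpm).
The rod makes angle φ with the slider axis where L sinφ = r sinθ; differentiating, L cosφ·φ̇ = r ω cosθ.
L cosφ = √(L² − r² sin²θ) = 0.44892 m.
|ω_rod| = r ω |cosθ| / √(L² − r² sin²θ) = 0.125·16.76·0.74896/0.44892 = 3.4942 rad/s.

3.49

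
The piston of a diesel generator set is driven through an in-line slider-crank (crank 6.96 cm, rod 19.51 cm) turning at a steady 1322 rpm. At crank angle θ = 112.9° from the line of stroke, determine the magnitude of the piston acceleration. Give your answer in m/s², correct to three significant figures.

ω = 2π·1322/60 = 138.4 rad/s
x(θ) = r cosθ + √(L² − r² sin²θ); with ω constant, a = ω²·d²x/dθ².
d²x/dθ² = −r cosθ − r²(cos2θ)/√u − r⁴ sin²2θ/(4u^{3/2}),  u = L² − r² sin²θ = 0.0339533 m².
Substituting r = 0.0696 m, L = 0.1951 m, θ = 112.9°: d²x/dθ² = +0.044929 m.
a = ω²·d²x/dθ² = (138.4)²·(+0.044929) = +861.09 m/s²;  |a| = 861.09 m/s².

861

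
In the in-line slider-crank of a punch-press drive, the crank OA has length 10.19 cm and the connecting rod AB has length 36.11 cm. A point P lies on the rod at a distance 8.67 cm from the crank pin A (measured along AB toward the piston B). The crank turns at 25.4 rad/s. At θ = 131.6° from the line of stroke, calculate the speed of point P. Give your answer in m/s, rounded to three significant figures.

2.26

ω = 25.4 rad/s.  Crank-pin speed |V_A| = rω = 2.5883 m/s, perpendicular to OA.
Rod angle: sinφ = −(r/L) sinθ ⇒ φ = -12.182°; ω_rod = −rω cosθ/√(L²−r²sin²θ) = +4.8685 rad/s.
V_P = V_A + ω_rod × AP, with AP = 0.0867 m along the rod.
Components: V_Px = −rω sinθ − a·ω_rod·sinφ = -1.8464 m/s;  V_Py = rω cosθ + a·ω_rod·cosφ = -1.3058 m/s.
|V_P| = √(V_Px² + V_Py²) = 2.2615 m/s.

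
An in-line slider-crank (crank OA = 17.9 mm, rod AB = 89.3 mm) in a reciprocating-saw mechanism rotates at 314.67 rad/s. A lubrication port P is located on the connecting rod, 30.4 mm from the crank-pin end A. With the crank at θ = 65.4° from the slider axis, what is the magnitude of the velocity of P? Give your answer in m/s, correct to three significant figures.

5.49

ω = 314.7 rad/s.  Crank-pin speed |V_A| = rω = 5.6326 m/s, perpendicular to OA.
Rod angle: sinφ = −(r/L) sinθ ⇒ φ = -10.501°; ω_rod = −rω cosθ/√(L²−r²sin²θ) = -26.704 rad/s.
V_P = V_A + ω_rod × AP, with AP = 0.0304 m along the rod.
Components: V_Px = −rω sinθ − a·ω_rod·sinφ = -5.2693 m/s;  V_Py = rω cosθ + a·ω_rod·cosφ = +1.5465 m/s.
|V_P| = √(V_Px² + V_Py²) = 5.4916 m/s.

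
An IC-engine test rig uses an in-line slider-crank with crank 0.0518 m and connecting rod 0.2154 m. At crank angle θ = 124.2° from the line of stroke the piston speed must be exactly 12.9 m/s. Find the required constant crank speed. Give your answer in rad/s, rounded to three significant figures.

349

For an in-line slider-crank, |v_piston| = rω|sinθ|·[1 + r cosθ/√(L² − r² sin²θ)].
With r = 0.0518 m, L = 0.2154 m, θ = 124.2°: the bracketed kinematic factor |dx/dθ| = 0.036934 m.
ω = v/|dx/dθ| = 12.9/0.036934 = 349.28 rad/s.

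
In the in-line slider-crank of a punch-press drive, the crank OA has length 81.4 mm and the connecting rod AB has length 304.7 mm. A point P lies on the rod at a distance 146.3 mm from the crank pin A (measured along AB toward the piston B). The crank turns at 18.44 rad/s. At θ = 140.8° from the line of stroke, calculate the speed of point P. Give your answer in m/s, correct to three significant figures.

ω = 18.44 rad/s.  Crank-pin speed |V_A| = rω = 1.501 m/s, perpendicular to OA.
Rod angle: sinφ = −(r/L) sinθ ⇒ φ = -9.721°; ω_rod = −rω cosθ/√(L²−r²sin²θ) = +3.8731 rad/s.
V_P = V_A + ω_rod × AP, with AP = 0.1463 m along the rod.
Components: V_Px = −rω sinθ − a·ω_rod·sinφ = -0.85301 m/s;  V_Py = rω cosθ + a·ω_rod·cosφ = -0.6047 m/s.
|V_P| = √(V_Px² + V_Py²) = 1.0456 m/s.

1.05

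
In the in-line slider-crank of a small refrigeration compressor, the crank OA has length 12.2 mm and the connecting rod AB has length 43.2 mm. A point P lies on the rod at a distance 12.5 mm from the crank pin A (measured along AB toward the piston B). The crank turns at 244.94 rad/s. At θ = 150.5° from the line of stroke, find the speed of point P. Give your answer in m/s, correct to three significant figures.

2.30

ω = 244.9 rad/s.  Crank-pin speed |V_A| = rω = 2.9883 m/s, perpendicular to OA.
Rod angle: sinφ = −(r/L) sinθ ⇒ φ = -7.994°; ω_rod = −rω cosθ/√(L²−r²sin²θ) = +60.796 rad/s.
V_P = V_A + ω_rod × AP, with AP = 0.0125 m along the rod.
Components: V_Px = −rω sinθ − a·ω_rod·sinφ = -1.3658 m/s;  V_Py = rω cosθ + a·ω_rod·cosφ = -1.8483 m/s.
|V_P| = √(V_Px² + V_Py²) = 2.2982 m/s.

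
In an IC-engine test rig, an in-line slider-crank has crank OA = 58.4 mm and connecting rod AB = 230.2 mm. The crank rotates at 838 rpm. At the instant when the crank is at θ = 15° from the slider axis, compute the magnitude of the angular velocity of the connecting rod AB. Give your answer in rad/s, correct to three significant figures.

21.6

ω = 87.76 rad/s (converted from 838 rpm).
The rod makes angle φ with the slider axis where L sinφ = r sinθ; differentiating, L cosφ·φ̇ = r ω cosθ.
L cosφ = √(L² − r² sin²θ) = 0.2297 m.
|ω_rod| = r ω |cosθ| / √(L² − r² sin²θ) = 0.0584·87.76·0.96593/0.2297 = 21.551 rad/s.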